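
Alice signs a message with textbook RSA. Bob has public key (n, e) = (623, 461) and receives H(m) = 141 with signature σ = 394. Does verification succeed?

σ^2 ≡ 394^2 = 155236 ≡ 109
σ^4 ≡ 109^2 = 11881 ≡ 44
σ^8 ≡ 44^2 = 1936 ≡ 67
σ^16 ≡ 67^2 = 4489 ≡ 128
σ^32 ≡ 128^2 = 16384 ≡ 186
σ^64 ≡ 186^2 = 34596 ≡ 331
σ^128 ≡ 331^2 = 109561 ≡ 536
σ^256 ≡ 536^2 = 287296 ≡ 93
461 = 256 + 128 + 64 + 8 + 4 + 1, so σ^461 ≡ 93·536·331·67·44·394 ≡ 60 (mod 623)
The recovered value 60 does not match the digest 141.

fails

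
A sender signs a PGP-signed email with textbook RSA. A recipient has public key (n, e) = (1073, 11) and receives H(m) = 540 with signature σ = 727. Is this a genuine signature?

σ^2 ≡ 727^2 = 528529 ≡ 613
σ^4 ≡ 613^2 = 375769 ≡ 219
σ^8 ≡ 219^2 = 47961 ≡ 749
11 = 8 + 2 + 1, so σ^11 ≡ 749·613·727 ≡ 540 (mod 1073)
540 = H(m), so the signature checks out.

genuine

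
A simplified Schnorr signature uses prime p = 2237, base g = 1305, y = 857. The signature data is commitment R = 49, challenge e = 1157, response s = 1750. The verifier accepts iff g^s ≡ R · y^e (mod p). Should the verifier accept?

g^s mod p:
Squares mod 2237: 1305^1≡1305, 1305^2≡668, 1305^4≡1061, 1305^8≡510, 1305^16≡608, 1305^32≡559, 1305^64≡1538, 1305^128≡935, 1305^256≡1795, 1305^512≡745, 1305^1024≡249
1750 = 1024 + 512 + 128 + 64 + 16 + 4 + 2, so 1305^1750 ≡ 249·745·935·1538·608·1061·668 ≡ 1244 (mod 2237)
R · y^e mod p:
Squares mod 2237: 857^1≡857, 857^2≡713, 857^4≡570, 857^8≡535, 857^16≡2126, 857^32≡1136, 857^64≡1984, 857^128≡1373, 857^256≡1575, 857^512≡2029, 857^1024≡761
1157 = 1024 + 128 + 4 + 1, so 857^1157 ≡ 761·1373·570·857 ≡ 208 (mod 2237)
49·208 = 10192 ≡ 1244 (mod 2237)
1244 ≡ 1244 (mod 2237); signature holds.

accept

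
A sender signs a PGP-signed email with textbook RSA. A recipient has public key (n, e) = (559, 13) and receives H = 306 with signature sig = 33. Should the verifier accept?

accept

Squares mod 559: sig^1≡33, sig^2≡530, sig^4≡282, sig^8≡146
13 = 8 + 4 + 1, so sig^13 ≡ 146·282·33 ≡ 306 (mod 559)
306 = H, so the signature checks out.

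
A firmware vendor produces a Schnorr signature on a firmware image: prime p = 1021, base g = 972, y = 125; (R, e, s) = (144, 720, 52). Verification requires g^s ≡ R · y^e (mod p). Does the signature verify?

verifies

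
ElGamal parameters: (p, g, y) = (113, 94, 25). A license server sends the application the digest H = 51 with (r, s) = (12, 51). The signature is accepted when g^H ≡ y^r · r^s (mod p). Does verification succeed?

fails

Left side g^H mod p:
Squares mod 113: 94^1≡94, 94^2≡22, 94^4≡32, 94^8≡7, 94^16≡49, 94^32≡28
51 = 32 + 16 + 2 + 1, so 94^51 ≡ 28·49·22·94 ≡ 92 (mod 113)
Right side y^r · r^s mod p:
Squares mod 113: 25^1≡25, 25^2≡60, 25^4≡97, 25^8≡30
12 = 8 + 4, so 25^12 ≡ 30·97 ≡ 85 (mod 113)
Squares mod 113: 12^1≡12, 12^2≡31, 12^4≡57, 12^8≡85, 12^16≡106, 12^32≡49
51 = 32 + 16 + 2 + 1, so 12^51 ≡ 49·106·31·12 ≡ 94 (mod 113)
85·94 = 7990 ≡ 80 (mod 113)
92 ≠ 80, so verification fails.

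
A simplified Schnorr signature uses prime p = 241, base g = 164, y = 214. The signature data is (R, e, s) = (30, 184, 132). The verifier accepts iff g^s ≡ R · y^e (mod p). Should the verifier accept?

reject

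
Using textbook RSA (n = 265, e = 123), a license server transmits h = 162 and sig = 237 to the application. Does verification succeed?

Squares mod 265: sig^1≡237, sig^2≡254, sig^4≡121, sig^8≡66, sig^16≡116, sig^32≡206, sig^64≡36
123 = 64 + 32 + 16 + 8 + 2 + 1, so sig^123 ≡ 36·206·116·66·254·237 ≡ 218 (mod 265)
sig^123 mod 265 = 218, but h = 162.

fails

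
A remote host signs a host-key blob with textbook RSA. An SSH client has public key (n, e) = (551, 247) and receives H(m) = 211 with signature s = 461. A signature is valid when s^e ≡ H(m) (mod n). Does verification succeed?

fails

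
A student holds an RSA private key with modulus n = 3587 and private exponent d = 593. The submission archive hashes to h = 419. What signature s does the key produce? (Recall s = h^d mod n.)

1405

h^2 ≡ 419^2 = 175561 ≡ 3385
h^4 ≡ 3385^2 = 11458225 ≡ 1347
h^8 ≡ 1347^2 = 1814409 ≡ 2974
h^16 ≡ 2974^2 = 8844676 ≡ 2721
h^32 ≡ 2721^2 = 7403841 ≡ 273
h^64 ≡ 273^2 = 74529 ≡ 2789
h^128 ≡ 2789^2 = 7778521 ≡ 1905
h^256 ≡ 1905^2 = 3629025 ≡ 2568
h^512 ≡ 2568^2 = 6594624 ≡ 1718
593 = 512 + 64 + 16 + 1, so h^593 ≡ 1718·2789·2721·419 ≡ 1405 (mod 3587)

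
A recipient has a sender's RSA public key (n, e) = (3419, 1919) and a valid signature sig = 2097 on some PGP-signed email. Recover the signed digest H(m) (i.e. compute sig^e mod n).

2207

sig^1919 mod 3419 = 2207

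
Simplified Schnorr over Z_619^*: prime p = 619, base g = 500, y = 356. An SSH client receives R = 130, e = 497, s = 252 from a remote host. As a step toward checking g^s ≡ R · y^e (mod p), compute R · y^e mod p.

356^2 = 126736 ≡ 460
356^4 ≡ 460^2 = 211600 ≡ 521
356^8 ≡ 521^2 = 271441 ≡ 319
356^16 ≡ 319^2 = 101761 ≡ 245
356^32 ≡ 245^2 = 60025 ≡ 601
356^64 ≡ 601^2 = 361201 ≡ 324
356^128 ≡ 324^2 = 104976 ≡ 365
356^256 ≡ 365^2 = 133225 ≡ 140
497 = 256 + 128 + 64 + 32 + 16 + 1, so 356^497 ≡ 140·365·324·601·245·356 ≡ 6 (mod 619)
R · y^e ≡ 130·6 = 780 ≡ 161 (mod 619)

161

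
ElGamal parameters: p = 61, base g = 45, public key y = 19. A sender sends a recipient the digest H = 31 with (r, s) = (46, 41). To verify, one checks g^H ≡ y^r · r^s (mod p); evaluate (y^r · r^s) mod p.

45

19^2 = 361 ≡ 56
19^4 ≡ 56^2 = 3136 ≡ 25
19^8 ≡ 25^2 = 625 ≡ 15
19^16 ≡ 15^2 = 225 ≡ 42
19^32 ≡ 42^2 = 1764 ≡ 56
46 = 32 + 8 + 4 + 2, so 19^46 ≡ 56·15·25·56 ≡ 42 (mod 61)
46^2 = 2116 ≡ 42
46^4 ≡ 42^2 = 1764 ≡ 56
46^8 ≡ 56^2 = 3136 ≡ 25
46^16 ≡ 25^2 = 625 ≡ 15
46^32 ≡ 15^2 = 225 ≡ 42
41 = 32 + 8 + 1, so 46^41 ≡ 42·25·46 ≡ 49 (mod 61)
y^r · r^s ≡ 42·49 = 2058 ≡ 45 (mod 61)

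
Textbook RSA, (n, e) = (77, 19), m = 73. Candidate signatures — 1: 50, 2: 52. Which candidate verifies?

Candidate 1: Squares mod 77: 50^1≡50, 50^2≡36, 50^4≡64, 50^8≡15, 50^16≡71; 19 = 16 + 2 + 1, so 50^19 ≡ 71·36·50 ≡ 57 (mod 77)
Candidate 2: Squares mod 77: 52^1≡52, 52^2≡9, 52^4≡4, 52^8≡16, 52^16≡25; 19 = 16 + 2 + 1, so 52^19 ≡ 25·9·52 ≡ 73 (mod 77)
  → matches m = 73

2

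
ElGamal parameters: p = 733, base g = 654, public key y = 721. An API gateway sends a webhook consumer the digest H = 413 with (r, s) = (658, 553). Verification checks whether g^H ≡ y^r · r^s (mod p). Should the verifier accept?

Left side g^H mod p:
654^2 = 427716 ≡ 377
654^4 ≡ 377^2 = 142129 ≡ 660
654^8 ≡ 660^2 = 435600 ≡ 198
654^16 ≡ 198^2 = 39204 ≡ 355
654^32 ≡ 355^2 = 126025 ≡ 682
654^64 ≡ 682^2 = 465124 ≡ 402
654^128 ≡ 402^2 = 161604 ≡ 344
654^256 ≡ 344^2 = 118336 ≡ 323
413 = 256 + 128 + 16 + 8 + 4 + 1, so 654^413 ≡ 323·344·355·198·660·654 ≡ 90 (mod 733)
Right side y^r · r^s mod p:
721^2 = 519841 ≡ 144
721^4 ≡ 144^2 = 20736 ≡ 212
721^8 ≡ 212^2 = 44944 ≡ 231
721^16 ≡ 231^2 = 53361 ≡ 585
721^32 ≡ 585^2 = 342225 ≡ 647
721^64 ≡ 647^2 = 418609 ≡ 66
721^128 ≡ 66^2 = 4356 ≡ 691
721^256 ≡ 691^2 = 477481 ≡ 298
721^512 ≡ 298^2 = 88804 ≡ 111
658 = 512 + 128 + 16 + 2, so 721^658 ≡ 111·691·585·144 ≡ 593 (mod 733)
658^2 = 432964 ≡ 494
658^4 ≡ 494^2 = 244036 ≡ 680
658^8 ≡ 680^2 = 462400 ≡ 610
658^16 ≡ 610^2 = 372100 ≡ 469
658^32 ≡ 469^2 = 219961 ≡ 61
658^64 ≡ 61^2 = 3721 ≡ 56
658^128 ≡ 56^2 = 3136 ≡ 204
658^256 ≡ 204^2 = 41616 ≡ 568
658^512 ≡ 568^2 = 322624 ≡ 104
553 = 512 + 32 + 8 + 1, so 658^553 ≡ 104·61·610·658 ≡ 680 (mod 733)
593·680 = 403240 ≡ 90 (mod 733)
90 ≡ 90 (mod 733), so the signature is genuine.

accept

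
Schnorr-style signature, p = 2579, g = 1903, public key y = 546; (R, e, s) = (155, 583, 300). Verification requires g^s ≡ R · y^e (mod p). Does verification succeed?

passes

g^s mod p:
1903^2 = 3621409 ≡ 493
1903^4 ≡ 493^2 = 243049 ≡ 623
1903^8 ≡ 623^2 = 388129 ≡ 1279
1903^16 ≡ 1279^2 = 1635841 ≡ 755
1903^32 ≡ 755^2 = 570025 ≡ 66
1903^64 ≡ 66^2 = 4356 ≡ 1777
1903^128 ≡ 1777^2 = 3157729 ≡ 1033
1903^256 ≡ 1033^2 = 1067089 ≡ 1962
300 = 256 + 32 + 8 + 4, so 1903^300 ≡ 1962·66·1279·623 ≡ 632 (mod 2579)
R · y^e mod p:
546^2 = 298116 ≡ 1531
546^4 ≡ 1531^2 = 2343961 ≡ 2229
546^8 ≡ 2229^2 = 4968441 ≡ 1287
546^16 ≡ 1287^2 = 1656369 ≡ 651
546^32 ≡ 651^2 = 423801 ≡ 845
546^64 ≡ 845^2 = 714025 ≡ 2221
546^128 ≡ 2221^2 = 4932841 ≡ 1793
546^256 ≡ 1793^2 = 3214849 ≡ 1415
546^512 ≡ 1415^2 = 2002225 ≡ 921
583 = 512 + 64 + 4 + 2 + 1, so 546^583 ≡ 921·2221·2229·1531·546 ≡ 2034 (mod 2579)
155·2034 = 315270 ≡ 632 (mod 2579)
632 ≡ 632 (mod 2579); signature holds.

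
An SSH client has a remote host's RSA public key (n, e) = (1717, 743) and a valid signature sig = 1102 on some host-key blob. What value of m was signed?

sig^2 ≡ 1102^2 = 1214404 ≡ 485
sig^4 ≡ 485^2 = 235225 ≡ 1713
sig^8 ≡ 1713^2 = 2934369 ≡ 16
sig^16 ≡ 16^2 = 256
sig^32 ≡ 256^2 = 65536 ≡ 290
sig^64 ≡ 290^2 = 84100 ≡ 1684
sig^128 ≡ 1684^2 = 2835856 ≡ 1089
sig^256 ≡ 1089^2 = 1185921 ≡ 1191
sig^512 ≡ 1191^2 = 1418481 ≡ 239
743 = 512 + 128 + 64 + 32 + 4 + 2 + 1, so sig^743 ≡ 239·1089·1684·290·1713·485·1102 ≡ 839 (mod 1717)

839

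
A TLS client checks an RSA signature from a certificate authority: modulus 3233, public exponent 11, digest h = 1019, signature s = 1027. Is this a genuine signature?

genuine

s^2 ≡ 1027^2 = 1054729 ≡ 771
s^4 ≡ 771^2 = 594441 ≡ 2802
s^8 ≡ 2802^2 = 7851204 ≡ 1480
11 = 8 + 2 + 1, so s^11 ≡ 1480·771·1027 ≡ 1019 (mod 3233)
s^11 mod 3233 = 1019 matches h.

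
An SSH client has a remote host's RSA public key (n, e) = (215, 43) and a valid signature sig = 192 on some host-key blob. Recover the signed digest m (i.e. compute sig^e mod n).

63

Squares mod 215: sig^1≡192, sig^2≡99, sig^4≡126, sig^8≡181, sig^16≡81, sig^32≡111
43 = 32 + 8 + 2 + 1, so sig^43 ≡ 111·181·99·192 ≡ 63 (mod 215)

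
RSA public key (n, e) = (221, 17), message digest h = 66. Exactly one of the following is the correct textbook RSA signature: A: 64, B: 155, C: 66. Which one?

Candidate A: Squares mod 221: 64^1≡64, 64^2≡118, 64^4≡1, 64^8≡1, 64^16≡1; 17 = 16 + 1, so 64^17 ≡ 1·64 ≡ 64 (mod 221)
Candidate B: Squares mod 221: 155^1≡155, 155^2≡157, 155^4≡118, 155^8≡1, 155^16≡1; 17 = 16 + 1, so 155^17 ≡ 1·155 ≡ 155 (mod 221)
Candidate C: Squares mod 221: 66^1≡66, 66^2≡157, 66^4≡118, 66^8≡1, 66^16≡1; 17 = 16 + 1, so 66^17 ≡ 1·66 ≡ 66 (mod 221)
  → matches h = 66

C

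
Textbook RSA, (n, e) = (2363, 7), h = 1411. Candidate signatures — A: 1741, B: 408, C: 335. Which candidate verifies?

Candidate A: Squares mod 2363: 1741^1≡1741, 1741^2≡1715, 1741^4≡1653; 7 = 4 + 2 + 1, so 1741^7 ≡ 1653·1715·1741 ≡ 1355 (mod 2363)
Candidate B: Squares mod 2363: 408^1≡408, 408^2≡1054, 408^4≡306; 7 = 4 + 2 + 1, so 408^7 ≡ 306·1054·408 ≡ 1411 (mod 2363)
  → matches h = 1411
Candidate C: Squares mod 2363: 335^1≡335, 335^2≡1164, 335^4≡897; 7 = 4 + 2 + 1, so 335^7 ≡ 897·1164·335 ≡ 194 (mod 2363)

B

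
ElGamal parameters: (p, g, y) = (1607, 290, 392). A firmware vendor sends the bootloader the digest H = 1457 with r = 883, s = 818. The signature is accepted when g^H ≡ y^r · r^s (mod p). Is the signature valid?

valid

Left side g^H mod p:
Squares mod 1607: 290^1≡290, 290^2≡536, 290^4≡1250, 290^8≡496, 290^16≡145, 290^32≡134, 290^64≡279, 290^128≡705, 290^256≡462, 290^512≡1320, 290^1024≡412
1457 = 1024 + 256 + 128 + 32 + 16 + 1, so 290^1457 ≡ 412·462·705·134·145·290 ≡ 1272 (mod 1607)
Right side y^r · r^s mod p:
Squares mod 1607: 392^1≡392, 392^2≡999, 392^4≡54, 392^8≡1309, 392^16≡419, 392^32≡398, 392^64≡918, 392^128≡656, 392^256≡1267, 392^512≡1503
883 = 512 + 256 + 64 + 32 + 16 + 2 + 1, so 392^883 ≡ 1503·1267·918·398·419·999·392 ≡ 569 (mod 1607)
Squares mod 1607: 883^1≡883, 883^2≡294, 883^4≡1265, 883^8≡1260, 883^16≡1491, 883^32≡600, 883^64≡32, 883^128≡1024, 883^256≡812, 883^512≡474
818 = 512 + 256 + 32 + 16 + 2, so 883^818 ≡ 474·812·600·1491·294 ≡ 231 (mod 1607)
569·231 = 131439 ≡ 1272 (mod 1607)
1272 ≡ 1272 (mod 1607), so the signature is genuine.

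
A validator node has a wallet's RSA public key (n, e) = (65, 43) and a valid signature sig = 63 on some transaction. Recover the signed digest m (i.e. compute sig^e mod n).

2

sig^2 ≡ 63^2 = 3969 ≡ 4
sig^4 ≡ 4^2 = 16
sig^8 ≡ 16^2 = 256 ≡ 61
sig^16 ≡ 61^2 = 3721 ≡ 16
sig^32 ≡ 16^2 = 256 ≡ 61
43 = 32 + 8 + 2 + 1, so sig^43 ≡ 61·61·4·63 ≡ 2 (mod 65)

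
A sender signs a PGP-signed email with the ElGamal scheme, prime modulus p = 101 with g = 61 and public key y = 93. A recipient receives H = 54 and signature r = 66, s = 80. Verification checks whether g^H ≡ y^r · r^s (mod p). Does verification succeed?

Left side g^H mod p:
61^2 = 3721 ≡ 85
61^4 ≡ 85^2 = 7225 ≡ 54
61^8 ≡ 54^2 = 2916 ≡ 88
61^16 ≡ 88^2 = 7744 ≡ 68
61^32 ≡ 68^2 = 4624 ≡ 79
54 = 32 + 16 + 4 + 2, so 61^54 ≡ 79·68·54·85 ≡ 47 (mod 101)
Right side y^r · r^s mod p:
93^2 = 8649 ≡ 64
93^4 ≡ 64^2 = 4096 ≡ 56
93^8 ≡ 56^2 = 3136 ≡ 5
93^16 ≡ 5^2 = 25
93^32 ≡ 25^2 = 625 ≡ 19
93^64 ≡ 19^2 = 361 ≡ 58
66 = 64 + 2, so 93^66 ≡ 58·64 ≡ 76 (mod 101)
66^2 = 4356 ≡ 13
66^4 ≡ 13^2 = 169 ≡ 68
66^8 ≡ 68^2 = 4624 ≡ 79
66^16 ≡ 79^2 = 6241 ≡ 80
66^32 ≡ 80^2 = 6400 ≡ 37
66^64 ≡ 37^2 = 1369 ≡ 56
80 = 64 + 16, so 66^80 ≡ 56·80 ≡ 36 (mod 101)
76·36 = 2736 ≡ 9 (mod 101)
47 ≠ 9, so verification fails.

fails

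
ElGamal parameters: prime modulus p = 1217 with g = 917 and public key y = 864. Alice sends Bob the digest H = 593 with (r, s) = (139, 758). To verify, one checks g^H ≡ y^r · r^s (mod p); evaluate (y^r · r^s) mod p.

864^139 mod 1217 = 215
139^758 mod 1217 = 344
y^r · r^s ≡ 215·344 = 73960 ≡ 940 (mod 1217)

940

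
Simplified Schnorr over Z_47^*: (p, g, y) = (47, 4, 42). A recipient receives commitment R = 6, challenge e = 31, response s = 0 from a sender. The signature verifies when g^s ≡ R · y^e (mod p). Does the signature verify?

verifies

g^s mod p:
4^0 mod 47 = 1
R · y^e mod p:
42^2 = 1764 ≡ 25
42^4 ≡ 25^2 = 625 ≡ 14
42^8 ≡ 14^2 = 196 ≡ 8
42^16 ≡ 8^2 = 64 ≡ 17
31 = 16 + 8 + 4 + 2 + 1, so 42^31 ≡ 17·8·14·25·42 ≡ 8 (mod 47)
6·8 = 48 ≡ 1 (mod 47)
1 ≡ 1 (mod 47); signature holds.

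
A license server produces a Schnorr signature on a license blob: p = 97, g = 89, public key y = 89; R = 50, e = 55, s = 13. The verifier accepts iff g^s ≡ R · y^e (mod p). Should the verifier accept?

accept

g^s mod p:
89^2 = 7921 ≡ 64
89^4 ≡ 64^2 = 4096 ≡ 22
89^8 ≡ 22^2 = 484 ≡ 96
13 = 8 + 4 + 1, so 89^13 ≡ 96·22·89 ≡ 79 (mod 97)
R · y^e mod p:
89^2 = 7921 ≡ 64
89^4 ≡ 64^2 = 4096 ≡ 22
89^8 ≡ 22^2 = 484 ≡ 96
89^16 ≡ 96^2 = 9216 ≡ 1
89^32 ≡ 1^2 = 1
55 = 32 + 16 + 4 + 2 + 1, so 89^55 ≡ 1·1·22·64·89 ≡ 85 (mod 97)
50·85 = 4250 ≡ 79 (mod 97)
79 ≡ 79 (mod 97); signature holds.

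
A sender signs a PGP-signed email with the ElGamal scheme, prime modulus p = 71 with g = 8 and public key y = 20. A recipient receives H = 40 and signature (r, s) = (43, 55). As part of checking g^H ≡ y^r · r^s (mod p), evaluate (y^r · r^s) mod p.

20^2 = 400 ≡ 45
20^4 ≡ 45^2 = 2025 ≡ 37
20^8 ≡ 37^2 = 1369 ≡ 20
20^16 ≡ 20^2 = 400 ≡ 45
20^32 ≡ 45^2 = 2025 ≡ 37
43 = 32 + 8 + 2 + 1, so 20^43 ≡ 37·20·45·20 ≡ 20 (mod 71)
43^2 = 1849 ≡ 3
43^4 ≡ 3^2 = 9
43^8 ≡ 9^2 = 81 ≡ 10
43^16 ≡ 10^2 = 100 ≡ 29
43^32 ≡ 29^2 = 841 ≡ 60
55 = 32 + 16 + 4 + 2 + 1, so 43^55 ≡ 60·29·9·3·43 ≡ 48 (mod 71)
y^r · r^s ≡ 20·48 = 960 ≡ 37 (mod 71)

37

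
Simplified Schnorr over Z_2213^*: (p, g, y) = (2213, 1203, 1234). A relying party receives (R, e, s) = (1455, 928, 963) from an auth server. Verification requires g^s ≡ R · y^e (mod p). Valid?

no

g^s mod p:
1203^2 = 1447209 ≡ 2120
1203^4 ≡ 2120^2 = 4494400 ≡ 2010
1203^8 ≡ 2010^2 = 4040100 ≡ 1375
1203^16 ≡ 1375^2 = 1890625 ≡ 723
1203^32 ≡ 723^2 = 522729 ≡ 461
1203^64 ≡ 461^2 = 212521 ≡ 73
1203^128 ≡ 73^2 = 5329 ≡ 903
1203^256 ≡ 903^2 = 815409 ≡ 1025
1203^512 ≡ 1025^2 = 1050625 ≡ 1663
963 = 512 + 256 + 128 + 64 + 2 + 1, so 1203^963 ≡ 1663·1025·903·73·2120·1203 ≡ 491 (mod 2213)
R · y^e mod p:
1234^2 = 1522756 ≡ 212
1234^4 ≡ 212^2 = 44944 ≡ 684
1234^8 ≡ 684^2 = 467856 ≡ 913
1234^16 ≡ 913^2 = 833569 ≡ 1481
1234^32 ≡ 1481^2 = 2193361 ≡ 278
1234^64 ≡ 278^2 = 77284 ≡ 2042
1234^128 ≡ 2042^2 = 4169764 ≡ 472
1234^256 ≡ 472^2 = 222784 ≡ 1484
1234^512 ≡ 1484^2 = 2202256 ≡ 321
928 = 512 + 256 + 128 + 32, so 1234^928 ≡ 321·1484·472·278 ≡ 1923 (mod 2213)
1455·1923 = 2797965 ≡ 733 (mod 2213)
491 ≠ 733; the check fails.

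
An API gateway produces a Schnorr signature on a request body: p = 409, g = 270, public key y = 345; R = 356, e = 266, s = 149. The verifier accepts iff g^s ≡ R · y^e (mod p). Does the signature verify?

g^s mod p:
Squares mod 409: 270^1≡270, 270^2≡98, 270^4≡197, 270^8≡363, 270^16≡71, 270^32≡133, 270^64≡102, 270^128≡179
149 = 128 + 16 + 4 + 1, so 270^149 ≡ 179·71·197·270 ≡ 191 (mod 409)
R · y^e mod p:
Squares mod 409: 345^1≡345, 345^2≡6, 345^4≡36, 345^8≡69, 345^16≡262, 345^32≡341, 345^64≡125, 345^128≡83, 345^256≡345
266 = 256 + 8 + 2, so 345^266 ≡ 345·69·6 ≡ 89 (mod 409)
356·89 = 31684 ≡ 191 (mod 409)
191 ≡ 191 (mod 409); signature holds.

verifies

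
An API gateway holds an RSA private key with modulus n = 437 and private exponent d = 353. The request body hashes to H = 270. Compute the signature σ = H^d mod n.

339

H^2 ≡ 270^2 = 72900 ≡ 358
H^4 ≡ 358^2 = 128164 ≡ 123
H^8 ≡ 123^2 = 15129 ≡ 271
H^16 ≡ 271^2 = 73441 ≡ 25
H^32 ≡ 25^2 = 625 ≡ 188
H^64 ≡ 188^2 = 35344 ≡ 384
H^128 ≡ 384^2 = 147456 ≡ 187
H^256 ≡ 187^2 = 34969 ≡ 9
353 = 256 + 64 + 32 + 1, so H^353 ≡ 9·384·188·270 ≡ 339 (mod 437)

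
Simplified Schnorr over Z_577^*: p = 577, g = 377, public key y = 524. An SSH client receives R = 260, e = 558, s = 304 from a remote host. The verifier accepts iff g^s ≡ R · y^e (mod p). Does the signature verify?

g^s mod p:
377^2 = 142129 ≡ 187
377^4 ≡ 187^2 = 34969 ≡ 349
377^8 ≡ 349^2 = 121801 ≡ 54
377^16 ≡ 54^2 = 2916 ≡ 31
377^32 ≡ 31^2 = 961 ≡ 384
377^64 ≡ 384^2 = 147456 ≡ 321
377^128 ≡ 321^2 = 103041 ≡ 335
377^256 ≡ 335^2 = 112225 ≡ 287
304 = 256 + 32 + 16, so 377^304 ≡ 287·384·31 ≡ 31 (mod 577)
R · y^e mod p:
524^2 = 274576 ≡ 501
524^4 ≡ 501^2 = 251001 ≡ 6
524^8 ≡ 6^2 = 36
524^16 ≡ 36^2 = 1296 ≡ 142
524^32 ≡ 142^2 = 20164 ≡ 546
524^64 ≡ 546^2 = 298116 ≡ 384
524^128 ≡ 384^2 = 147456 ≡ 321
524^256 ≡ 321^2 = 103041 ≡ 335
524^512 ≡ 335^2 = 112225 ≡ 287
558 = 512 + 32 + 8 + 4 + 2, so 524^558 ≡ 287·546·36·6·501 ≡ 27 (mod 577)
260·27 = 7020 ≡ 96 (mod 577)
31 ≠ 96; the check fails.

does not verify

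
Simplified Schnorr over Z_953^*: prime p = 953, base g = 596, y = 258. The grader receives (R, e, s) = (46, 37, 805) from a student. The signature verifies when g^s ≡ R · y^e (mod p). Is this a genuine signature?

genuine

g^s mod p:
Squares mod 953: 596^1≡596, 596^2≡700, 596^4≡158, 596^8≡186, 596^16≡288, 596^32≡33, 596^64≡136, 596^128≡389, 596^256≡747, 596^512≡504
805 = 512 + 256 + 32 + 4 + 1, so 596^805 ≡ 504·747·33·158·596 ≡ 466 (mod 953)
R · y^e mod p:
Squares mod 953: 258^1≡258, 258^2≡807, 258^4≡350, 258^8≡516, 258^16≡369, 258^32≡835
37 = 32 + 4 + 1, so 258^37 ≡ 835·350·258 ≡ 93 (mod 953)
46·93 = 4278 ≡ 466 (mod 953)
466 ≡ 466 (mod 953); signature holds.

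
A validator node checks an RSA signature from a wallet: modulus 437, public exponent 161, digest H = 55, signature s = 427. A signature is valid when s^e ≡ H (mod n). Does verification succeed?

passes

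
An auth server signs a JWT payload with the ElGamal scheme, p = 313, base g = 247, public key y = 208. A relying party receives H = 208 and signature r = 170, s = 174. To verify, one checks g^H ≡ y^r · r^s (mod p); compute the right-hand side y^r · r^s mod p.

208^2 = 43264 ≡ 70
208^4 ≡ 70^2 = 4900 ≡ 205
208^8 ≡ 205^2 = 42025 ≡ 83
208^16 ≡ 83^2 = 6889 ≡ 3
208^32 ≡ 3^2 = 9
208^64 ≡ 9^2 = 81
208^128 ≡ 81^2 = 6561 ≡ 301
170 = 128 + 32 + 8 + 2, so 208^170 ≡ 301·9·83·70 ≡ 85 (mod 313)
170^2 = 28900 ≡ 104
170^4 ≡ 104^2 = 10816 ≡ 174
170^8 ≡ 174^2 = 30276 ≡ 228
170^16 ≡ 228^2 = 51984 ≡ 26
170^32 ≡ 26^2 = 676 ≡ 50
170^64 ≡ 50^2 = 2500 ≡ 309
170^128 ≡ 309^2 = 95481 ≡ 16
174 = 128 + 32 + 8 + 4 + 2, so 170^174 ≡ 16·50·228·174·104 ≡ 200 (mod 313)
y^r · r^s ≡ 85·200 = 17000 ≡ 98 (mod 313)

98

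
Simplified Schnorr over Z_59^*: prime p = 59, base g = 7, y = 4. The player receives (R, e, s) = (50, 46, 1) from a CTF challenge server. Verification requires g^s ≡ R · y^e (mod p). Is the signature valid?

invalid

g^s mod p:
7^1 mod 59 = 7
R · y^e mod p:
Squares mod 59: 4^1≡4, 4^2≡16, 4^4≡20, 4^8≡46, 4^16≡51, 4^32≡5
46 = 32 + 8 + 4 + 2, so 4^46 ≡ 5·46·20·16 ≡ 27 (mod 59)
50·27 = 1350 ≡ 52 (mod 59)
7 ≠ 52; the check fails.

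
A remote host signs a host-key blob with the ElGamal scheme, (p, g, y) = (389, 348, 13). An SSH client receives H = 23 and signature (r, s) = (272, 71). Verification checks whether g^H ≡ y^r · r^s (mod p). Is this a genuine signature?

genuine

Left side g^H mod p:
Squares mod 389: 348^1≡348, 348^2≡125, 348^4≡65, 348^8≡335, 348^16≡193
23 = 16 + 4 + 2 + 1, so 348^23 ≡ 193·65·125·348 ≡ 17 (mod 389)
Right side y^r · r^s mod p:
Squares mod 389: 13^1≡13, 13^2≡169, 13^4≡164, 13^8≡55, 13^16≡302, 13^32≡178, 13^64≡175, 13^128≡283, 13^256≡344
272 = 256 + 16, so 13^272 ≡ 344·302 ≡ 25 (mod 389)
Squares mod 389: 272^1≡272, 272^2≡74, 272^4≡30, 272^8≡122, 272^16≡102, 272^32≡290, 272^64≡76
71 = 64 + 4 + 2 + 1, so 272^71 ≡ 76·30·74·272 ≡ 343 (mod 389)
25·343 = 8575 ≡ 17 (mod 389)
17 ≡ 17 (mod 389), so the signature is genuine.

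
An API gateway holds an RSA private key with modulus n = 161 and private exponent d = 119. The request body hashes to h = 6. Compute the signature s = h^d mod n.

h^119 mod 161 = 62

62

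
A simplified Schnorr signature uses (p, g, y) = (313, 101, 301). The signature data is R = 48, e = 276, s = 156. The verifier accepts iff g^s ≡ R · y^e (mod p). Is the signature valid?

invalid

g^s mod p:
101^156 mod 313 = 312
R · y^e mod p:
301^276 mod 313 = 150
48·150 = 7200 ≡ 1 (mod 313)
312 ≠ 1; the check fails.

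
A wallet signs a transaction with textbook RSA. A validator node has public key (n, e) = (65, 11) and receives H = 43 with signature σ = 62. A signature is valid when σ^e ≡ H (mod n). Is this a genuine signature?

σ^2 ≡ 62^2 = 3844 ≡ 9
σ^4 ≡ 9^2 = 81 ≡ 16
σ^8 ≡ 16^2 = 256 ≡ 61
11 = 8 + 2 + 1, so σ^11 ≡ 61·9·62 ≡ 43 (mod 65)
Since 43 equals the digest 43, verification succeeds.

genuine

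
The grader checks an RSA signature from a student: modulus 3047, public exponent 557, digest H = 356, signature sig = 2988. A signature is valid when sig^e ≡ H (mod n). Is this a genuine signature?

sig^557 mod 3047 = 1898
1898 ≠ 356, so verification fails.

forged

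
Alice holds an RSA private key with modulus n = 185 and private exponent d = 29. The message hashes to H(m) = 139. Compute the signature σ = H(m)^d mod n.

Squares mod 185: (H(m))^1≡139, (H(m))^2≡81, (H(m))^4≡86, (H(m))^8≡181, (H(m))^16≡16
29 = 16 + 8 + 4 + 1, so (H(m))^29 ≡ 16·181·86·139 ≡ 104 (mod 185)

104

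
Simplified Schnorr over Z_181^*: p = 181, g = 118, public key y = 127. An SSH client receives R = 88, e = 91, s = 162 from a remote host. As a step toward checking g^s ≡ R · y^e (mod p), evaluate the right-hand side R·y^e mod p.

46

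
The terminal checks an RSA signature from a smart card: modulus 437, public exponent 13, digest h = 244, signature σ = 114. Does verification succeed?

fails

σ^13 mod 437 = 114
σ^13 mod 437 = 114, but h = 244.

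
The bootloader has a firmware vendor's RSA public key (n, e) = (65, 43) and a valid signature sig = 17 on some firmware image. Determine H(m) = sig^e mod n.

43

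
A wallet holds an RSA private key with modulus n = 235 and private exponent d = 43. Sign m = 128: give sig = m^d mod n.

Squares mod 235: m^1≡128, m^2≡169, m^4≡126, m^8≡131, m^16≡6, m^32≡36
43 = 32 + 8 + 2 + 1, so m^43 ≡ 36·131·169·128 ≡ 192 (mod 235)

192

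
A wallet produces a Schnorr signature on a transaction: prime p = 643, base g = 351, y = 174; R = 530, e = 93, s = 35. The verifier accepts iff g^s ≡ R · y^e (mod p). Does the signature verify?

does not verify

g^s mod p:
351^2 = 123201 ≡ 388
351^4 ≡ 388^2 = 150544 ≡ 82
351^8 ≡ 82^2 = 6724 ≡ 294
351^16 ≡ 294^2 = 86436 ≡ 274
351^32 ≡ 274^2 = 75076 ≡ 488
35 = 32 + 2 + 1, so 351^35 ≡ 488·388·351 ≡ 550 (mod 643)
R · y^e mod p:
174^2 = 30276 ≡ 55
174^4 ≡ 55^2 = 3025 ≡ 453
174^8 ≡ 453^2 = 205209 ≡ 92
174^16 ≡ 92^2 = 8464 ≡ 105
174^32 ≡ 105^2 = 11025 ≡ 94
174^64 ≡ 94^2 = 8836 ≡ 477
93 = 64 + 16 + 8 + 4 + 1, so 174^93 ≡ 477·105·92·453·174 ≡ 611 (mod 643)
530·611 = 323830 ≡ 401 (mod 643)
550 ≠ 401; the check fails.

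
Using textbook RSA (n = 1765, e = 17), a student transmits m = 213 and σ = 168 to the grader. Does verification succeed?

passes

Squares mod 1765: σ^1≡168, σ^2≡1749, σ^4≡256, σ^8≡231, σ^16≡411
17 = 16 + 1, so σ^17 ≡ 411·168 ≡ 213 (mod 1765)
σ^17 mod 1765 = 213 matches m.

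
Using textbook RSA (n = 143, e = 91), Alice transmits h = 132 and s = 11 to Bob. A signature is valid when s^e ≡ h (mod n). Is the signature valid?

s^2 ≡ 11^2 = 121
s^4 ≡ 121^2 = 14641 ≡ 55
s^8 ≡ 55^2 = 3025 ≡ 22
s^16 ≡ 22^2 = 484 ≡ 55
s^32 ≡ 55^2 = 3025 ≡ 22
s^64 ≡ 22^2 = 484 ≡ 55
91 = 64 + 16 + 8 + 2 + 1, so s^91 ≡ 55·55·22·121·11 ≡ 132 (mod 143)
132 = h, so the signature checks out.

valid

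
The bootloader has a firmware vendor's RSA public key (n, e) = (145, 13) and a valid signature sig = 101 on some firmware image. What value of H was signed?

sig^2 ≡ 101^2 = 10201 ≡ 51
sig^4 ≡ 51^2 = 2601 ≡ 136
sig^8 ≡ 136^2 = 18496 ≡ 81
13 = 8 + 4 + 1, so sig^13 ≡ 81·136·101 ≡ 31 (mod 145)

31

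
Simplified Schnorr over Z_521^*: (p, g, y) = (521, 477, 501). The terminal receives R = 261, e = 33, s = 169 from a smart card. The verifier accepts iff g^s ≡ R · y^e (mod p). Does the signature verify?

does not verify

g^s mod p:
477^169 mod 521 = 322
R · y^e mod p:
501^33 mod 521 = 398
261·398 = 103878 ≡ 199 (mod 521)
322 ≠ 199; the check fails.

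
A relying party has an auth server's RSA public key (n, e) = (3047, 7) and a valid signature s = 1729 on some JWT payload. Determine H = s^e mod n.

1932

Squares mod 3047: s^1≡1729, s^2≡334, s^4≡1864
7 = 4 + 2 + 1, so s^7 ≡ 1864·334·1729 ≡ 1932 (mod 3047)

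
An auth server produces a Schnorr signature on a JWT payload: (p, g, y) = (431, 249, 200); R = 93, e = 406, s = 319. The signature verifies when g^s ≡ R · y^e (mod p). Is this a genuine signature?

g^s mod p:
249^319 mod 431 = 351
R · y^e mod p:
200^406 mod 431 = 277
93·277 = 25761 ≡ 332 (mod 431)
351 ≠ 332; the check fails.

forged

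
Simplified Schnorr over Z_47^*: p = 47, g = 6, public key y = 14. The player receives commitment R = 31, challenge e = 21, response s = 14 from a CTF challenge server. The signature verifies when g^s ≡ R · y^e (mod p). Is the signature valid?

invalid

g^s mod p:
6^2 = 36
6^4 ≡ 36^2 = 1296 ≡ 27
6^8 ≡ 27^2 = 729 ≡ 24
14 = 8 + 4 + 2, so 6^14 ≡ 24·27·36 ≡ 16 (mod 47)
R · y^e mod p:
14^2 = 196 ≡ 8
14^4 ≡ 8^2 = 64 ≡ 17
14^8 ≡ 17^2 = 289 ≡ 7
14^16 ≡ 7^2 = 49 ≡ 2
21 = 16 + 4 + 1, so 14^21 ≡ 2·17·14 ≡ 6 (mod 47)
31·6 = 186 ≡ 45 (mod 47)
16 ≠ 45; the check fails.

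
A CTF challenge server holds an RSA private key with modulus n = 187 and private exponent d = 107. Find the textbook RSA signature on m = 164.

131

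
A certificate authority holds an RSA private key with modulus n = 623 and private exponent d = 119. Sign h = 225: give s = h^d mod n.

365

h^2 ≡ 225^2 = 50625 ≡ 162
h^4 ≡ 162^2 = 26244 ≡ 78
h^8 ≡ 78^2 = 6084 ≡ 477
h^16 ≡ 477^2 = 227529 ≡ 134
h^32 ≡ 134^2 = 17956 ≡ 512
h^64 ≡ 512^2 = 262144 ≡ 484
119 = 64 + 32 + 16 + 4 + 2 + 1, so h^119 ≡ 484·512·134·78·162·225 ≡ 365 (mod 623)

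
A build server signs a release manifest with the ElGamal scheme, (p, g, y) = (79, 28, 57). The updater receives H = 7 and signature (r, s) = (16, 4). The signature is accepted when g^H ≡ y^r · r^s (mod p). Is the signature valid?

invalid

Left side g^H mod p:
Squares mod 79: 28^1≡28, 28^2≡73, 28^4≡36
7 = 4 + 2 + 1, so 28^7 ≡ 36·73·28 ≡ 35 (mod 79)
Right side y^r · r^s mod p:
Squares mod 79: 57^1≡57, 57^2≡10, 57^4≡21, 57^8≡46, 57^16≡62
57^16 ≡ 62 (mod 79)
Squares mod 79: 16^1≡16, 16^2≡19, 16^4≡45
16^4 ≡ 45 (mod 79)
62·45 = 2790 ≡ 25 (mod 79)
35 ≠ 25, so verification fails.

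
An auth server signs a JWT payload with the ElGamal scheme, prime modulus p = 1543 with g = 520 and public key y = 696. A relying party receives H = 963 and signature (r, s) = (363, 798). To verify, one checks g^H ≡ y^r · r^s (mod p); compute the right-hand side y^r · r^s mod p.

1176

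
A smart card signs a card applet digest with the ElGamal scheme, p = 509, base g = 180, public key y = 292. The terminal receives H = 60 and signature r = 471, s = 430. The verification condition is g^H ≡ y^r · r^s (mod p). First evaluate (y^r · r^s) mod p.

350

292^2 = 85264 ≡ 261
292^4 ≡ 261^2 = 68121 ≡ 424
292^8 ≡ 424^2 = 179776 ≡ 99
292^16 ≡ 99^2 = 9801 ≡ 130
292^32 ≡ 130^2 = 16900 ≡ 103
292^64 ≡ 103^2 = 10609 ≡ 429
292^128 ≡ 429^2 = 184041 ≡ 292
292^256 ≡ 292^2 = 85264 ≡ 261
471 = 256 + 128 + 64 + 16 + 4 + 2 + 1, so 292^471 ≡ 261·292·429·130·424·261·292 ≡ 441 (mod 509)
471^2 = 221841 ≡ 426
471^4 ≡ 426^2 = 181476 ≡ 272
471^8 ≡ 272^2 = 73984 ≡ 179
471^16 ≡ 179^2 = 32041 ≡ 483
471^32 ≡ 483^2 = 233289 ≡ 167
471^64 ≡ 167^2 = 27889 ≡ 403
471^128 ≡ 403^2 = 162409 ≡ 38
471^256 ≡ 38^2 = 1444 ≡ 426
430 = 256 + 128 + 32 + 8 + 4 + 2, so 471^430 ≡ 426·38·167·179·272·426 ≡ 429 (mod 509)
y^r · r^s ≡ 441·429 = 189189 ≡ 350 (mod 509)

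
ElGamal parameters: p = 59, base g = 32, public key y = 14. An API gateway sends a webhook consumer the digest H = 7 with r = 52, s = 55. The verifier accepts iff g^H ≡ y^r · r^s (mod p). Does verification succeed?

Left side g^H mod p:
32^2 = 1024 ≡ 21
32^4 ≡ 21^2 = 441 ≡ 28
7 = 4 + 2 + 1, so 32^7 ≡ 28·21·32 ≡ 54 (mod 59)
Right side y^r · r^s mod p:
14^2 = 196 ≡ 19
14^4 ≡ 19^2 = 361 ≡ 7
14^8 ≡ 7^2 = 49
14^16 ≡ 49^2 = 2401 ≡ 41
14^32 ≡ 41^2 = 1681 ≡ 29
52 = 32 + 16 + 4, so 14^52 ≡ 29·41·7 ≡ 4 (mod 59)
52^2 = 2704 ≡ 49
52^4 ≡ 49^2 = 2401 ≡ 41
52^8 ≡ 41^2 = 1681 ≡ 29
52^16 ≡ 29^2 = 841 ≡ 15
52^32 ≡ 15^2 = 225 ≡ 48
55 = 32 + 16 + 4 + 2 + 1, so 52^55 ≡ 48·15·41·49·52 ≡ 43 (mod 59)
4·43 = 172 ≡ 54 (mod 59)
54 ≡ 54 (mod 59), so the signature is genuine.

passes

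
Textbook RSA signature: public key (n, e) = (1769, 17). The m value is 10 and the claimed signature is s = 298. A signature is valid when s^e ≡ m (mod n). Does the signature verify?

verifies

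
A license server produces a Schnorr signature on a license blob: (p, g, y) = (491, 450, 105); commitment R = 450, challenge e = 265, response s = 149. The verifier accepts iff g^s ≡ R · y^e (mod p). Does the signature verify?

g^s mod p:
450^149 mod 491 = 66
R · y^e mod p:
105^265 mod 491 = 159
450·159 = 71550 ≡ 355 (mod 491)
66 ≠ 355; the check fails.

does not verify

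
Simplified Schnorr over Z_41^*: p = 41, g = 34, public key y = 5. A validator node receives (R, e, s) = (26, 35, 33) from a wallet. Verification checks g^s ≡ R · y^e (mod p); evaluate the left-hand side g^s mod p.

34^2 = 1156 ≡ 8
34^4 ≡ 8^2 = 64 ≡ 23
34^8 ≡ 23^2 = 529 ≡ 37
34^16 ≡ 37^2 = 1369 ≡ 16
34^32 ≡ 16^2 = 256 ≡ 10
33 = 32 + 1, so 34^33 ≡ 10·34 ≡ 12 (mod 41)

12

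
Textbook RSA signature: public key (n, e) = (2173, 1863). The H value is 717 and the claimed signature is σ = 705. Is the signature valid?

Squares mod 2173: σ^1≡705, σ^2≡1581, σ^4≡611, σ^8≡1738, σ^16≡174, σ^32≡2027, σ^64≡1759, σ^128≡1902, σ^256≡1732, σ^512≡1084, σ^1024≡1636
1863 = 1024 + 512 + 256 + 64 + 4 + 2 + 1, so σ^1863 ≡ 1636·1084·1732·1759·611·1581·705 ≡ 717 (mod 2173)
σ^1863 mod 2173 = 717 matches H.

valid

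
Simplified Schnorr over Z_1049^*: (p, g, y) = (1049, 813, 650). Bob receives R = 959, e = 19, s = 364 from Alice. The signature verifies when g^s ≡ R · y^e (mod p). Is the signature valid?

invalid

g^s mod p:
Squares mod 1049: 813^1≡813, 813^2≡99, 813^4≡360, 813^8≡573, 813^16≡1041, 813^32≡64, 813^64≡949, 813^128≡559, 813^256≡928
364 = 256 + 64 + 32 + 8 + 4, so 813^364 ≡ 928·949·64·573·360 ≡ 391 (mod 1049)
R · y^e mod p:
Squares mod 1049: 650^1≡650, 650^2≡802, 650^4≡167, 650^8≡615, 650^16≡585
19 = 16 + 2 + 1, so 650^19 ≡ 585·802·650 ≡ 465 (mod 1049)
959·465 = 445935 ≡ 110 (mod 1049)
391 ≠ 110; the check fails.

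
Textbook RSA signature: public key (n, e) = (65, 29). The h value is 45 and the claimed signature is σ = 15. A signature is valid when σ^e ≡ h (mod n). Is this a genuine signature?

genuine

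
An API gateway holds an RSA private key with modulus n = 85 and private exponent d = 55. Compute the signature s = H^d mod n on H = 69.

69

H^2 ≡ 69^2 = 4761 ≡ 1
H^4 ≡ 1^2 = 1
H^8 ≡ 1^2 = 1
H^16 ≡ 1^2 = 1
H^32 ≡ 1^2 = 1
55 = 32 + 16 + 4 + 2 + 1, so H^55 ≡ 1·1·1·1·69 ≡ 69 (mod 85)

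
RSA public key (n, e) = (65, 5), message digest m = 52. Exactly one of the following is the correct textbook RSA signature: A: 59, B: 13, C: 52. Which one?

Candidate A: Squares mod 65: 59^1≡59, 59^2≡36, 59^4≡61; 5 = 4 + 1, so 59^5 ≡ 61·59 ≡ 24 (mod 65)
Candidate B: Squares mod 65: 13^1≡13, 13^2≡39, 13^4≡26; 5 = 4 + 1, so 13^5 ≡ 26·13 ≡ 13 (mod 65)
Candidate C: Squares mod 65: 52^1≡52, 52^2≡39, 52^4≡26; 5 = 4 + 1, so 52^5 ≡ 26·52 ≡ 52 (mod 65)
  → matches m = 52

C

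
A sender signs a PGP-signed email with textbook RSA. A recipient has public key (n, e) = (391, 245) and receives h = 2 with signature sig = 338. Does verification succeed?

passes

Squares mod 391: sig^1≡338, sig^2≡72, sig^4≡101, sig^8≡35, sig^16≡52, sig^32≡358, sig^64≡307, sig^128≡18
245 = 128 + 64 + 32 + 16 + 4 + 1, so sig^245 ≡ 18·307·358·52·101·338 ≡ 2 (mod 391)
2 = h, so the signature checks out.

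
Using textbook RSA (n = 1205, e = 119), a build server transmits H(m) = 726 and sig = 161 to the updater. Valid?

sig^119 mod 1205 = 726
Since 726 equals the digest 726, verification succeeds.

yes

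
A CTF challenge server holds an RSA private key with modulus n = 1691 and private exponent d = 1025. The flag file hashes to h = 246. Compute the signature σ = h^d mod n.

759

Squares mod 1691: h^1≡246, h^2≡1331, h^4≡1084, h^8≡1502, h^16≡210, h^32≡134, h^64≡1046, h^128≡39, h^256≡1521, h^512≡153, h^1024≡1426
1025 = 1024 + 1, so h^1025 ≡ 1426·246 ≡ 759 (mod 1691)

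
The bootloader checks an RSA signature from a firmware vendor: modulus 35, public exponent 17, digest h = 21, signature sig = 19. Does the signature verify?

does not verify

sig^17 mod 35 = 24
sig^17 mod 35 = 24, but h = 21.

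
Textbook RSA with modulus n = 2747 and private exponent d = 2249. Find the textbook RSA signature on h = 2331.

186

h^2249 mod 2747 = 186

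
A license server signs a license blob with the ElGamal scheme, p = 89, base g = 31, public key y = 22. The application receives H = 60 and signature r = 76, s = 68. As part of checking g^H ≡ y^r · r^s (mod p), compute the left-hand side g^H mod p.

Squares mod 89: 31^1≡31, 31^2≡71, 31^4≡57, 31^8≡45, 31^16≡67, 31^32≡39
60 = 32 + 16 + 8 + 4, so 31^60 ≡ 39·67·45·57 ≡ 22 (mod 89)

22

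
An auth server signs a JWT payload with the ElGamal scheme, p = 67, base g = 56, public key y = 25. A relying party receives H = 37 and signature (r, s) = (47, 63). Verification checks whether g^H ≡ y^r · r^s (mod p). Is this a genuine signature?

Left side g^H mod p:
Squares mod 67: 56^1≡56, 56^2≡54, 56^4≡35, 56^8≡19, 56^16≡26, 56^32≡6
37 = 32 + 4 + 1, so 56^37 ≡ 6·35·56 ≡ 35 (mod 67)
Right side y^r · r^s mod p:
Squares mod 67: 25^1≡25, 25^2≡22, 25^4≡15, 25^8≡24, 25^16≡40, 25^32≡59
47 = 32 + 8 + 4 + 2 + 1, so 25^47 ≡ 59·24·15·22·25 ≡ 14 (mod 67)
Squares mod 67: 47^1≡47, 47^2≡65, 47^4≡4, 47^8≡16, 47^16≡55, 47^32≡10
63 = 32 + 16 + 8 + 4 + 2 + 1, so 47^63 ≡ 10·55·16·4·65·47 ≡ 62 (mod 67)
14·62 = 868 ≡ 64 (mod 67)
35 ≠ 64, so verification fails.

forged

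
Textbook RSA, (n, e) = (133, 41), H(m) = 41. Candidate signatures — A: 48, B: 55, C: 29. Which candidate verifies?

Candidate A: Squares mod 133: 48^1≡48, 48^2≡43, 48^4≡120, 48^8≡36, 48^16≡99, 48^32≡92; 41 = 32 + 8 + 1, so 48^41 ≡ 92·36·48 ≡ 41 (mod 133)
  → matches H(m) = 41
Candidate B: Squares mod 133: 55^1≡55, 55^2≡99, 55^4≡92, 55^8≡85, 55^16≡43, 55^32≡120; 41 = 32 + 8 + 1, so 55^41 ≡ 120·85·55 ≡ 6 (mod 133)
Candidate C: Squares mod 133: 29^1≡29, 29^2≡43, 29^4≡120, 29^8≡36, 29^16≡99, 29^32≡92; 41 = 32 + 8 + 1, so 29^41 ≡ 92·36·29 ≡ 22 (mod 133)

A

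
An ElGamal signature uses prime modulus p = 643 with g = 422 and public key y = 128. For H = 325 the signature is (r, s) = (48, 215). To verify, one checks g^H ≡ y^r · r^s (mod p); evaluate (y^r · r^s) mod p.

557

Squares mod 643: 128^1≡128, 128^2≡309, 128^4≡317, 128^8≡181, 128^16≡611, 128^32≡381
48 = 32 + 16, so 128^48 ≡ 381·611 ≡ 25 (mod 643)
Squares mod 643: 48^1≡48, 48^2≡375, 48^4≡451, 48^8≡213, 48^16≡359, 48^32≡281, 48^64≡515, 48^128≡309
215 = 128 + 64 + 16 + 4 + 2 + 1, so 48^215 ≡ 309·515·359·451·375·48 ≡ 48 (mod 643)
y^r · r^s ≡ 25·48 = 1200 ≡ 557 (mod 643)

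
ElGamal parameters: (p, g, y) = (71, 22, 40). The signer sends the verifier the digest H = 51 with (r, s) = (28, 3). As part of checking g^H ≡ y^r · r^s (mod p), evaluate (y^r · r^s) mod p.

65

40^28 mod 71 = 5
28^3 mod 71 = 13
y^r · r^s ≡ 5·13 = 65 ≡ 65 (mod 71)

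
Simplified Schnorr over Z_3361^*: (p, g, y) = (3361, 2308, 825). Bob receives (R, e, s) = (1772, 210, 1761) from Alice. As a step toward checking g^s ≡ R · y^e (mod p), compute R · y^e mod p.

1367

Squares mod 3361: 825^1≡825, 825^2≡1703, 825^4≡3027, 825^8≡643, 825^16≡46, 825^32≡2116, 825^64≡604, 825^128≡1828
210 = 128 + 64 + 16 + 2, so 825^210 ≡ 1828·604·46·1703 ≡ 2476 (mod 3361)
R · y^e ≡ 1772·2476 = 4387472 ≡ 1367 (mod 3361)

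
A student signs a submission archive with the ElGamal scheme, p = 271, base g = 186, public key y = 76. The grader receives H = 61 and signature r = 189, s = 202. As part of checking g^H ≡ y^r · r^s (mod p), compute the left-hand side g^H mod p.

215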